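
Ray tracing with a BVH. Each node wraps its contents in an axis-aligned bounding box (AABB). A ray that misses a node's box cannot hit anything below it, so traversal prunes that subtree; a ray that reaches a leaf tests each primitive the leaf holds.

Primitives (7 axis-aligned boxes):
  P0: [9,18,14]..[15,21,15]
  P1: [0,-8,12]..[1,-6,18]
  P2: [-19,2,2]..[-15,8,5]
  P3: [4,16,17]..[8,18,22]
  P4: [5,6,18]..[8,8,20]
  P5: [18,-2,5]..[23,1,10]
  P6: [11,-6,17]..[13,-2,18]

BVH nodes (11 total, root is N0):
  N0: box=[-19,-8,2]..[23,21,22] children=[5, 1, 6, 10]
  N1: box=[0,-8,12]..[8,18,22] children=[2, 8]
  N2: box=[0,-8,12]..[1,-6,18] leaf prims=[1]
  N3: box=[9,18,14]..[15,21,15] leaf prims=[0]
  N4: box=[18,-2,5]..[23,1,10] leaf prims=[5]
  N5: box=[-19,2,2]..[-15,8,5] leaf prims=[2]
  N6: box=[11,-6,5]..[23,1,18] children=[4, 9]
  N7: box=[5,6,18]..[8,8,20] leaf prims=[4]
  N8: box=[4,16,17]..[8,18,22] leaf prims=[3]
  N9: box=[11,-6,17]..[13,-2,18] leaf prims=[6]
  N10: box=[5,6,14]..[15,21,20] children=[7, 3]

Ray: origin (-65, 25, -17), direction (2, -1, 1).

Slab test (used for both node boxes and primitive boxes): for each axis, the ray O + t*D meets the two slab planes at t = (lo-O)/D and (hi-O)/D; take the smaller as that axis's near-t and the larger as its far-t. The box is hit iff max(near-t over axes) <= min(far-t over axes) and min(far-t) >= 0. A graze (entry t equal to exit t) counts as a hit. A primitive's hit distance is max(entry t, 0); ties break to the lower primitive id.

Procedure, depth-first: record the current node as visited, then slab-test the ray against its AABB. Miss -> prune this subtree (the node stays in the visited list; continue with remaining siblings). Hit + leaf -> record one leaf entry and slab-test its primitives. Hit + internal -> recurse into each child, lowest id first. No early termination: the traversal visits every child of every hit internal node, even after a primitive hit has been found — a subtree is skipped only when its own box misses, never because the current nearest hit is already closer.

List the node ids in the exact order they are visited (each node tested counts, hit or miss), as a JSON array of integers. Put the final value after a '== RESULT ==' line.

Walk:
N0 x:[23,44] y:[4,33] z:[19,39] -> hit [23,33], descend [1, 5, 6, 10]
  N1 x:[65/2,73/2] y:[7,33] z:[29,39] -> hit [65/2,33], descend [2, 8]
    N2 x:[65/2,33] y:[31,33] z:[29,35] -> hit [65/2,33] leaf, test {P1@t=65/2}
    N8 x:[69/2,73/2] y:[7,9] z:[34,39] -> miss, prune
  N5 x:[23,25] y:[17,23] z:[19,22] -> miss, prune
  N6 x:[38,44] y:[24,31] z:[22,35] -> miss, prune
  N10 x:[35,40] y:[4,19] z:[31,37] -> miss, prune

Visited [0, 1, 2, 8, 5, 6, 10]. Tests: 7 box, 1 leaf. Nearest: P1.

== RESULT ==
[0, 1, 2, 8, 5, 6, 10]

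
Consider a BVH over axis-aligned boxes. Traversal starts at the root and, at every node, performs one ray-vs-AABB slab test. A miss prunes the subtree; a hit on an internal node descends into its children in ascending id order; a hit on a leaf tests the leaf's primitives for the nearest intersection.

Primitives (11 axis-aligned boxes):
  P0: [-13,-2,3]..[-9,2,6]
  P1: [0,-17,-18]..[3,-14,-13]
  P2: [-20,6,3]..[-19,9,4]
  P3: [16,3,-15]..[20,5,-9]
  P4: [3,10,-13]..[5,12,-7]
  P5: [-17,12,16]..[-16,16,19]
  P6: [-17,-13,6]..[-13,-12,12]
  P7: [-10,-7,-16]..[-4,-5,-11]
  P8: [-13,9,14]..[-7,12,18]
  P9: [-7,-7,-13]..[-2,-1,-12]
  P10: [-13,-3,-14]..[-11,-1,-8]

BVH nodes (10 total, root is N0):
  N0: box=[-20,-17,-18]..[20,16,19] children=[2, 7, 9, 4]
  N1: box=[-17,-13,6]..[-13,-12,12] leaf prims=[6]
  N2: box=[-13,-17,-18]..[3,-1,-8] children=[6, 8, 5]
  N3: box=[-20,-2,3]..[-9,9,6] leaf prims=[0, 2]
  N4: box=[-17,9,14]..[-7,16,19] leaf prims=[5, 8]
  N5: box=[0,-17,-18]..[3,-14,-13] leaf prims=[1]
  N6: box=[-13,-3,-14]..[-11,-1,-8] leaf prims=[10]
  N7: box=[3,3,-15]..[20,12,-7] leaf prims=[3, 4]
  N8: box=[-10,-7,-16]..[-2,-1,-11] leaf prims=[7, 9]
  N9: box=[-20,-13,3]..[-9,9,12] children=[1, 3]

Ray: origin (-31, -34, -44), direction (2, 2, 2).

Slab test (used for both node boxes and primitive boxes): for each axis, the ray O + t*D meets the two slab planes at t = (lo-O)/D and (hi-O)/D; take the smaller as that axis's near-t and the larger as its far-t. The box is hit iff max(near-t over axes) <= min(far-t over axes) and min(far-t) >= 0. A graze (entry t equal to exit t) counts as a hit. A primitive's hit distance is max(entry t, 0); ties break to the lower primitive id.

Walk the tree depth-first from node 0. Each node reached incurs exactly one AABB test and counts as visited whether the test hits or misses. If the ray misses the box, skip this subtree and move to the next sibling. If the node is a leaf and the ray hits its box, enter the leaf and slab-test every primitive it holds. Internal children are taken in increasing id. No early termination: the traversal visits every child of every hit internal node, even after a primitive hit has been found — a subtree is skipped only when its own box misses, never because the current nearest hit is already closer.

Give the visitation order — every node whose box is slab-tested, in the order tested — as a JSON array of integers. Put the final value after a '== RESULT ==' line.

Trace the traversal:
N0 x:[11/2,51/2] y:[17/2,25] z:[13,63/2] -> hit [13,25], descend [2, 4, 7, 9]
  N2 x:[9,17] y:[17/2,33/2] z:[13,18] -> hit [13,33/2], descend [5, 6, 8]
    N5 x:[31/2,17] y:[17/2,10] z:[13,31/2] -> miss, prune
    N6 x:[9,10] y:[31/2,33/2] z:[15,18] -> miss, prune
    N8 x:[21/2,29/2] y:[27/2,33/2] z:[14,33/2] -> hit [14,29/2] leaf, test {P7(miss), P9(miss)}
  N4 x:[7,12] y:[43/2,25] z:[29,63/2] -> miss, prune
  N7 x:[17,51/2] y:[37/2,23] z:[29/2,37/2] -> hit [37/2,37/2] leaf, test {P3(miss), P4(miss)}
  N9 x:[11/2,11] y:[21/2,43/2] z:[47/2,28] -> miss, prune

Summary -> nodes [0, 2, 5, 6, 8, 4, 7, 9]; box-tests=8; leaf-entries=2; first=miss

== RESULT ==
[0, 2, 5, 6, 8, 4, 7, 9]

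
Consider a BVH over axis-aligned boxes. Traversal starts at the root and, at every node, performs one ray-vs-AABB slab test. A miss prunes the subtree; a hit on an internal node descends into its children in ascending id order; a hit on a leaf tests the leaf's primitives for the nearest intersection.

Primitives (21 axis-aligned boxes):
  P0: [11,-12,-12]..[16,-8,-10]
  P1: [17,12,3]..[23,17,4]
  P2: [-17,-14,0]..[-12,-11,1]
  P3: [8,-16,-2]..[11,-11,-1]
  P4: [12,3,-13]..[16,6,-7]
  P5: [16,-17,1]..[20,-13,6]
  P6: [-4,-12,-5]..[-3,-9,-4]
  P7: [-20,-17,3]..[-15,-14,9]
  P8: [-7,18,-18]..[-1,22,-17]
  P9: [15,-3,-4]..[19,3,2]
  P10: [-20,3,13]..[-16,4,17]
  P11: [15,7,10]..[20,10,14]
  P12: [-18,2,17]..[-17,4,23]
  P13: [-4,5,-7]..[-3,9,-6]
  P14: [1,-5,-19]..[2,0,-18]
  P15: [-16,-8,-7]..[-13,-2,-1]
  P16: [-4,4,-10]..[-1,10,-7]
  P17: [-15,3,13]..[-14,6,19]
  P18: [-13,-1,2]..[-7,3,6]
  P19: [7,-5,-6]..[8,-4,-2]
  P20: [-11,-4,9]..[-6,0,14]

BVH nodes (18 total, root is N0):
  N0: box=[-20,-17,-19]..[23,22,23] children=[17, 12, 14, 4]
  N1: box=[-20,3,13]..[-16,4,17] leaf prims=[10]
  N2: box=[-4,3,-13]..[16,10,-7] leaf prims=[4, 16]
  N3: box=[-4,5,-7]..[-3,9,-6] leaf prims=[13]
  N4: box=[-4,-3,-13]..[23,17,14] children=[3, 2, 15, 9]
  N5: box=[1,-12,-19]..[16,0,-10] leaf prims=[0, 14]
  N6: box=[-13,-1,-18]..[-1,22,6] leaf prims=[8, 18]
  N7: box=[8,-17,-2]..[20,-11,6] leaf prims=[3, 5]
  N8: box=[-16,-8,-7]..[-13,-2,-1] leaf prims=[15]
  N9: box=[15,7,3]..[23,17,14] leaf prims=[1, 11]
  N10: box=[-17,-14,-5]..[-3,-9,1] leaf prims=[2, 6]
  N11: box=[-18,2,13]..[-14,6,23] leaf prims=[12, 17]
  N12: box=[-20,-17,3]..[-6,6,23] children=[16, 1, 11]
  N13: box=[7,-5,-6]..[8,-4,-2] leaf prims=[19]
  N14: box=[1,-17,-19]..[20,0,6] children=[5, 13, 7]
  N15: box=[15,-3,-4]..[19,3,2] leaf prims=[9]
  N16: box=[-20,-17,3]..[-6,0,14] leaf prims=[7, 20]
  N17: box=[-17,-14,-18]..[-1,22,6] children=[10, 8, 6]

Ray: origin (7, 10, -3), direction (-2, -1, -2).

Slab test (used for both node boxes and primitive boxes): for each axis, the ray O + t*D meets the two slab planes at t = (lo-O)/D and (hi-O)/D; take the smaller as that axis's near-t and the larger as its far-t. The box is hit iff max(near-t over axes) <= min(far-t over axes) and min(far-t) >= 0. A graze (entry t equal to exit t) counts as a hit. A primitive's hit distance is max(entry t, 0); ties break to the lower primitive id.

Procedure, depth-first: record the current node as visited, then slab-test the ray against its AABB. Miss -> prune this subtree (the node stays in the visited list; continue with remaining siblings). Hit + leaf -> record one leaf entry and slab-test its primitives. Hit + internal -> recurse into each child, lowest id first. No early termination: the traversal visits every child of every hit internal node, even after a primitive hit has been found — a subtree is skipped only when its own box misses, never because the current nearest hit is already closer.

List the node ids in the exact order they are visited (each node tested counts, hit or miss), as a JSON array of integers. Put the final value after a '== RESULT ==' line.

Trace the traversal:
N0 x:[-8,27/2] y:[-12,27] z:[-13,8] -> hit [-8,8], descend [4, 12, 14, 17]
  N4 x:[-8,11/2] y:[-7,13] z:[-17/2,5] -> hit [-7,5], descend [2, 3, 9, 15]
    N2 x:[-9/2,11/2] y:[0,7] z:[2,5] -> hit [2,5] leaf, test {P4(miss), P16(miss)}
    N3 x:[5,11/2] y:[1,5] z:[3/2,2] -> miss, prune
    N9 x:[-8,-4] y:[-7,3] z:[-17/2,-3] -> miss, prune
    N15 x:[-6,-4] y:[7,13] z:[-5/2,1/2] -> miss, prune
  N12 x:[13/2,27/2] y:[4,27] z:[-13,-3] -> miss, prune
  N14 x:[-13/2,3] y:[10,27] z:[-9/2,8] -> miss, prune
  N17 x:[4,12] y:[-12,24] z:[-9/2,15/2] -> hit [4,15/2], descend [6, 8, 10]
    N6 x:[4,10] y:[-12,11] z:[-9/2,15/2] -> hit [4,15/2] leaf, test {P8(miss), P18(miss)}
    N8 x:[10,23/2] y:[12,18] z:[-1,2] -> miss, prune
    N10 x:[5,12] y:[19,24] z:[-2,1] -> miss, prune

12 AABB tests over nodes [0, 4, 2, 3, 9, 15, 12, 14, 17, 6, 8, 10]; 2 leaves entered; closest miss.

== RESULT ==
[0, 4, 2, 3, 9, 15, 12, 14, 17, 6, 8, 10]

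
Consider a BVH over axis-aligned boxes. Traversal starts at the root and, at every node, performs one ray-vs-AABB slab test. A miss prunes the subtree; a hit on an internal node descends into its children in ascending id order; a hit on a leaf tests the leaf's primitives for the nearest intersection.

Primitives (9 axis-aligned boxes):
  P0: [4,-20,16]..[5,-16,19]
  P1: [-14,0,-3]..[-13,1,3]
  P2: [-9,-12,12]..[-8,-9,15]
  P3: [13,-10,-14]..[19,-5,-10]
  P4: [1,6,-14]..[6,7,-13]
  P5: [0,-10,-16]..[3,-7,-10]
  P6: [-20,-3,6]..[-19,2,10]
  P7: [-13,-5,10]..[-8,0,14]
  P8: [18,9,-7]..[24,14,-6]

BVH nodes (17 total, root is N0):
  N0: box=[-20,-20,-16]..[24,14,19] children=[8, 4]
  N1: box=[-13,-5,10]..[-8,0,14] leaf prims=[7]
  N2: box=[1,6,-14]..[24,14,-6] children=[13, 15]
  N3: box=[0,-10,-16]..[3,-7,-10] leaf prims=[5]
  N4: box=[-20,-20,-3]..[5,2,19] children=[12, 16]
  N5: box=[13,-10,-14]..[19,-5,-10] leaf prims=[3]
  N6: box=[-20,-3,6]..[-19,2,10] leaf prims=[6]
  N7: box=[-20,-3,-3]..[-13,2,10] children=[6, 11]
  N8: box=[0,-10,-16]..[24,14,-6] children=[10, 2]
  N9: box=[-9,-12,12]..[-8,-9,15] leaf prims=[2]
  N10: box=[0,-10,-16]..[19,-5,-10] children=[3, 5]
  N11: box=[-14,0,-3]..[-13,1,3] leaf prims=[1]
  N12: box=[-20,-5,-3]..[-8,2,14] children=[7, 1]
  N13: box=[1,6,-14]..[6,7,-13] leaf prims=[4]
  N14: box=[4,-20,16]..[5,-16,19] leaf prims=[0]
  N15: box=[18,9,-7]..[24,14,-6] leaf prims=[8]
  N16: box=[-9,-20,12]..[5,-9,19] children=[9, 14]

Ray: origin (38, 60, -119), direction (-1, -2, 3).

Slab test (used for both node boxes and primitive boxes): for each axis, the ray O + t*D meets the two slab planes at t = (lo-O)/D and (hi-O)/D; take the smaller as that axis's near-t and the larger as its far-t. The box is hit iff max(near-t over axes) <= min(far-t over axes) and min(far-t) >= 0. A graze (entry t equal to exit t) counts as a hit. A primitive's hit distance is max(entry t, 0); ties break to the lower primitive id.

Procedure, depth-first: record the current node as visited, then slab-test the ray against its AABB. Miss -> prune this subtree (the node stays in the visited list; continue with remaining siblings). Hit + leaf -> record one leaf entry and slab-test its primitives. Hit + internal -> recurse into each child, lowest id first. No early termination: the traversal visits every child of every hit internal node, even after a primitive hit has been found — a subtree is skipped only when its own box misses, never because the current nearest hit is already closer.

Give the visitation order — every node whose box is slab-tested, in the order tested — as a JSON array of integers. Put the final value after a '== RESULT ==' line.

Walk:
N0 x:[14,58] y:[23,40] z:[103/3,46] -> hit [103/3,40], descend [4, 8]
  N4 x:[33,58] y:[29,40] z:[116/3,46] -> hit [116/3,40], descend [12, 16]
    N12 x:[46,58] y:[29,65/2] z:[116/3,133/3] -> miss, prune
    N16 x:[33,47] y:[69/2,40] z:[131/3,46] -> miss, prune
  N8 x:[14,38] y:[23,35] z:[103/3,113/3] -> hit [103/3,35], descend [2, 10]
    N2 x:[14,37] y:[23,27] z:[35,113/3] -> miss, prune
    N10 x:[19,38] y:[65/2,35] z:[103/3,109/3] -> hit [103/3,35], descend [3, 5]
      N3 x:[35,38] y:[67/2,35] z:[103/3,109/3] -> hit [35,35] leaf, test {P5@t=35}
      N5 x:[19,25] y:[65/2,35] z:[35,109/3] -> miss, prune

9 AABB tests over nodes [0, 4, 12, 16, 8, 2, 10, 3, 5]; 1 leaf entered; closest P5.

== RESULT ==
[0, 4, 12, 16, 8, 2, 10, 3, 5]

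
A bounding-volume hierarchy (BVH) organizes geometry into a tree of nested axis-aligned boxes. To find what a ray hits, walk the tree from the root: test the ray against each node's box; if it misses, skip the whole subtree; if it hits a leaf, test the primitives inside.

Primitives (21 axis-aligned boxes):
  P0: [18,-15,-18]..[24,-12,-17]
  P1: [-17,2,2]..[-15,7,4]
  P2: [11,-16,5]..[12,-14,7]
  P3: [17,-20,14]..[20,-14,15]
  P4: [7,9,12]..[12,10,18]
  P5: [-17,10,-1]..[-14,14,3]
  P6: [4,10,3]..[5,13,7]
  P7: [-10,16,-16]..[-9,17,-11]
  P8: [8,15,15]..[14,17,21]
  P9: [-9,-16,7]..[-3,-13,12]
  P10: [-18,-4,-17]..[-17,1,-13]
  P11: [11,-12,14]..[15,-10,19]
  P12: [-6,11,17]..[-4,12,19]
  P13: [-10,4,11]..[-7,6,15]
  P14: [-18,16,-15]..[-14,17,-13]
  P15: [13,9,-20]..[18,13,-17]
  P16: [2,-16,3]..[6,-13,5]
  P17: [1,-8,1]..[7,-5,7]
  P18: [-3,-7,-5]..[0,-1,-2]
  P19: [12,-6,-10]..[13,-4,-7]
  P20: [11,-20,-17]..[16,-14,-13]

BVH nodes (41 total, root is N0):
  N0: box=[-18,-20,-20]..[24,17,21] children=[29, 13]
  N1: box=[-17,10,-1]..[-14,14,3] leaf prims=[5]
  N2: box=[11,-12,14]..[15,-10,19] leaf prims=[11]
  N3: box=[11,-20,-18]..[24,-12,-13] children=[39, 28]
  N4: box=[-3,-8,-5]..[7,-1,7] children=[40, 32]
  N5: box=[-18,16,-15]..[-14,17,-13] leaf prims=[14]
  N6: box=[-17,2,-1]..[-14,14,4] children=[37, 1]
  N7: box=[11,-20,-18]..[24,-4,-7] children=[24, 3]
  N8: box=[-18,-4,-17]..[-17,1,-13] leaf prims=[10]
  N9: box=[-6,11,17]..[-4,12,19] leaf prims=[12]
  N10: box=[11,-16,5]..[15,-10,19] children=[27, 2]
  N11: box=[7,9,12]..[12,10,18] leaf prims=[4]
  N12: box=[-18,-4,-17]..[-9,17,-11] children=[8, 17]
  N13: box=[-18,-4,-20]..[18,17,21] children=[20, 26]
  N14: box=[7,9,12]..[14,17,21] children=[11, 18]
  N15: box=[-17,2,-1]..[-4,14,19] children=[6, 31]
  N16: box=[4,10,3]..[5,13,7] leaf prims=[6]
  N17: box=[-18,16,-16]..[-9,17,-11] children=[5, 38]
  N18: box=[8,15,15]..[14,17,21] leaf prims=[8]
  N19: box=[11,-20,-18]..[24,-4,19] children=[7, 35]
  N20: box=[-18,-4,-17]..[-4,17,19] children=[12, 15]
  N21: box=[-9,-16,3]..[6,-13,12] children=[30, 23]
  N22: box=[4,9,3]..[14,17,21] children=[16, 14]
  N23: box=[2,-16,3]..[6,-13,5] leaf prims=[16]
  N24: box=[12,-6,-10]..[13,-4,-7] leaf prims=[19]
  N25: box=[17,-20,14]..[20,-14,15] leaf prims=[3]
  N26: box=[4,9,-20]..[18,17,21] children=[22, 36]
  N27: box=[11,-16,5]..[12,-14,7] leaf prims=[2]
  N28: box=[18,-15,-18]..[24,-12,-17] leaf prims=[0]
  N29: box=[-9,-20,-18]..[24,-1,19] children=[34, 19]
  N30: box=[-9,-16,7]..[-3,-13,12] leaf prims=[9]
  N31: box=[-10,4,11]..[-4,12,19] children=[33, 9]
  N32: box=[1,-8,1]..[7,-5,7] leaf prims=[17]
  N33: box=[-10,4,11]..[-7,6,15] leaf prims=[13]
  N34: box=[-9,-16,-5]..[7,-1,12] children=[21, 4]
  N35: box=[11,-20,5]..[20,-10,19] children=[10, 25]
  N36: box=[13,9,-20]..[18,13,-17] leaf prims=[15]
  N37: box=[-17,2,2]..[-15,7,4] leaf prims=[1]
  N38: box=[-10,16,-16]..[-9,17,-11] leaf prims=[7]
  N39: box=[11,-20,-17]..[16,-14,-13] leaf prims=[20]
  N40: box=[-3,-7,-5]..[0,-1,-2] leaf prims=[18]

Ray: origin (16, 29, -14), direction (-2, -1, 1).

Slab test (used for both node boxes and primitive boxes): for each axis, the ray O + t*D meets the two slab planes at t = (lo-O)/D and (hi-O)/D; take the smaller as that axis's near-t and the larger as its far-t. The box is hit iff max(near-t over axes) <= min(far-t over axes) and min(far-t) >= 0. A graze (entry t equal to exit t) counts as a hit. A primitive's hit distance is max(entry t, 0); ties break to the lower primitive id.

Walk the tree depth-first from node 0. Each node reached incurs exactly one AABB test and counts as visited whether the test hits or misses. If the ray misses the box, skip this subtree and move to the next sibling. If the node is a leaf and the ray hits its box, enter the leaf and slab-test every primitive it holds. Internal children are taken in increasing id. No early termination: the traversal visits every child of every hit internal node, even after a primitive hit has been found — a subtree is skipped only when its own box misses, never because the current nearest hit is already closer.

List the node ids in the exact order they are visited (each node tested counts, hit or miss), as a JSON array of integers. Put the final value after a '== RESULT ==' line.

Trace the traversal:
N0 x:[-4,17] y:[12,49] z:[-6,35] -> hit [12,17], descend [13, 29]
  N13 x:[-1,17] y:[12,33] z:[-6,35] -> hit [12,17], descend [20, 26]
    N20 x:[10,17] y:[12,33] z:[-3,33] -> hit [12,17], descend [12, 15]
      N12 x:[25/2,17] y:[12,33] z:[-3,3] -> miss, prune
      N15 x:[10,33/2] y:[15,27] z:[13,33] -> hit [15,33/2], descend [6, 31]
        N6 x:[15,33/2] y:[15,27] z:[13,18] -> hit [15,33/2], descend [1, 37]
          N1 x:[15,33/2] y:[15,19] z:[13,17] -> hit [15,33/2] leaf, test {P5@t=15}
          N37 x:[31/2,33/2] y:[22,27] z:[16,18] -> miss, prune
        N31 x:[10,13] y:[17,25] z:[25,33] -> miss, prune
    N26 x:[-1,6] y:[12,20] z:[-6,35] -> miss, prune
  N29 x:[-4,25/2] y:[30,49] z:[-4,33] -> miss, prune

Summary -> nodes [0, 13, 20, 12, 15, 6, 1, 37, 31, 26, 29]; box-tests=11; leaf-entries=1; first=P5

== RESULT ==
[0, 13, 20, 12, 15, 6, 1, 37, 31, 26, 29]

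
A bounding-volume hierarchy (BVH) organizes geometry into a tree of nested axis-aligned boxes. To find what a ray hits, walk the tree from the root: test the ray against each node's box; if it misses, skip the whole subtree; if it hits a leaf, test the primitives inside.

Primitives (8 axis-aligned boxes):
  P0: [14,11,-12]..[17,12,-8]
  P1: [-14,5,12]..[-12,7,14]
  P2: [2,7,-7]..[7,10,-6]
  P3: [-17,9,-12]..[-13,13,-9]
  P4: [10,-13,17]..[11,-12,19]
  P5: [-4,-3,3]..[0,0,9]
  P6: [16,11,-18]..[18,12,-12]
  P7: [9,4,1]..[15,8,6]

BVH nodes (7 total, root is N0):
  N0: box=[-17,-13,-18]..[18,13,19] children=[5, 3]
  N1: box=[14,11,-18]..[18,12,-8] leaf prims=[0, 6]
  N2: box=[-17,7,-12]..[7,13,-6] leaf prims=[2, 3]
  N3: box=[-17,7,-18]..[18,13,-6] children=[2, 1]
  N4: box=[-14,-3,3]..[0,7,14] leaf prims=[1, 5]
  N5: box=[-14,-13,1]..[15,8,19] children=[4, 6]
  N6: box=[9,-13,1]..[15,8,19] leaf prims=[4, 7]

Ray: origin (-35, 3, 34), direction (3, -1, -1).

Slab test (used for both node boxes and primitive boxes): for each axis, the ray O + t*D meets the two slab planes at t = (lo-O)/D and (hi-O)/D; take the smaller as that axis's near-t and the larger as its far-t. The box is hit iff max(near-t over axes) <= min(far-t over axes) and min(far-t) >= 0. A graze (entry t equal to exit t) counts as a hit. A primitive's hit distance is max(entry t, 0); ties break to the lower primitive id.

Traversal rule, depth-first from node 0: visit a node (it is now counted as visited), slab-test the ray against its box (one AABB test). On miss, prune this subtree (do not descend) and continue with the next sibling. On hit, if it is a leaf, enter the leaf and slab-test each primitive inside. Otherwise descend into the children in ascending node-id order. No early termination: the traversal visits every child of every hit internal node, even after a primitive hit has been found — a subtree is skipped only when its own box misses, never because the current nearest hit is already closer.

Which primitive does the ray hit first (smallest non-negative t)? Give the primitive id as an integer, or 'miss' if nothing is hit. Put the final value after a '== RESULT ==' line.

Trace the traversal:
N0 x:[6,53/3] y:[-10,16] z:[15,52] -> hit [15,16], descend [3, 5]
  N3 x:[6,53/3] y:[-10,-4] z:[40,52] -> miss, prune
  N5 x:[7,50/3] y:[-5,16] z:[15,33] -> hit [15,16], descend [4, 6]
    N4 x:[7,35/3] y:[-4,6] z:[20,31] -> miss, prune
    N6 x:[44/3,50/3] y:[-5,16] z:[15,33] -> hit [15,16] leaf, test {P4@t=15, P7(miss)}

order=[0, 3, 5, 4, 6]  |boxes|=5  |leaves|=1  hit=P4

== RESULT ==
4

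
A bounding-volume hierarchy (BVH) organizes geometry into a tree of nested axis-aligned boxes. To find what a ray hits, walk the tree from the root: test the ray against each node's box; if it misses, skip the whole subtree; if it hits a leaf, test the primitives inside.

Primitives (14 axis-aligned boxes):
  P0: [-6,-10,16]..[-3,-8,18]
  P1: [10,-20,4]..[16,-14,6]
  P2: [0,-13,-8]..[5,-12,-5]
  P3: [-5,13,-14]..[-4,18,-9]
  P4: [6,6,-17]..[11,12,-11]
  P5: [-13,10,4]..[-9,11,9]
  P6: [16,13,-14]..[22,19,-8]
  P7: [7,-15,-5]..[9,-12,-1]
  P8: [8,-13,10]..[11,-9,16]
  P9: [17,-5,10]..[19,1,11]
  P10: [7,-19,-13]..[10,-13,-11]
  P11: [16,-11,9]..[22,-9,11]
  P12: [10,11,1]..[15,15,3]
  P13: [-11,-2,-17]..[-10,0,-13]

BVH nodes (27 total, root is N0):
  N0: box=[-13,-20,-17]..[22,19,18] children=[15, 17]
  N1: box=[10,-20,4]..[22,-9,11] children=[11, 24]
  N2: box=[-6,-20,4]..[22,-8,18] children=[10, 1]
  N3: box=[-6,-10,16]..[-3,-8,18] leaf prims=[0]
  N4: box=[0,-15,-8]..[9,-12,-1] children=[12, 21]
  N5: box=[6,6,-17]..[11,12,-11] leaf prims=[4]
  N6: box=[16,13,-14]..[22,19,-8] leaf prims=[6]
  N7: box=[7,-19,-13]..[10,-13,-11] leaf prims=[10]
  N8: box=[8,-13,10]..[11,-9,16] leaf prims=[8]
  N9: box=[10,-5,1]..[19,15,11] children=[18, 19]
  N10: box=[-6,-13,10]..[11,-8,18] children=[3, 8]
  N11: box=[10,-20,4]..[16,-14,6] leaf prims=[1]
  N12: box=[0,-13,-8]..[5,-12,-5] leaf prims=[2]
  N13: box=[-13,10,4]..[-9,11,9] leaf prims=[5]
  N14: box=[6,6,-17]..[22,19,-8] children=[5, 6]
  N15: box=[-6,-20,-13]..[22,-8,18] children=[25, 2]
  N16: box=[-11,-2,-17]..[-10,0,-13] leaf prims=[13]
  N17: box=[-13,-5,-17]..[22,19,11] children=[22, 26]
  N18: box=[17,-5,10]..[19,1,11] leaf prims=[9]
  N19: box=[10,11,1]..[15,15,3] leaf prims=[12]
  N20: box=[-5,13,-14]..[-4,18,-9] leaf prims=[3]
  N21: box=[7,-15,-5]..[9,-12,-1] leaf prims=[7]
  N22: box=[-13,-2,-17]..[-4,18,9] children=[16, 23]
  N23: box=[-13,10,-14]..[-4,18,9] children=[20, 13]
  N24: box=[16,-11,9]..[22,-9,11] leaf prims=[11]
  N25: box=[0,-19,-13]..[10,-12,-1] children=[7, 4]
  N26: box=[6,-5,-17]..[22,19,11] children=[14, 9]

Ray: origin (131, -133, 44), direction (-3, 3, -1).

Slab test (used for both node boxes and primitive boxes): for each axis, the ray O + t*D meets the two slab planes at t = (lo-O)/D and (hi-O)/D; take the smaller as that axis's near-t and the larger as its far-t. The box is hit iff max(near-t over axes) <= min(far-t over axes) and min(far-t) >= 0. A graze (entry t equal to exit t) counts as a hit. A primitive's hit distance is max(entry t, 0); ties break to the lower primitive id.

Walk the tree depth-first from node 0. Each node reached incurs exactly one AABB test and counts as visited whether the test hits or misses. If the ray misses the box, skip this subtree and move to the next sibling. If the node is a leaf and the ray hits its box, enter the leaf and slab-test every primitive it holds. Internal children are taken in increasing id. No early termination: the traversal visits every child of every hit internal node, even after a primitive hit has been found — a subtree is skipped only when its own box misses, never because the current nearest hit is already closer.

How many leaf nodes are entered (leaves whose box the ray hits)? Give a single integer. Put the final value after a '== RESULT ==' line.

Trace the traversal:
N0 x:[109/3,48] y:[113/3,152/3] z:[26,61] -> hit [113/3,48], descend [15, 17]
  N15 x:[109/3,137/3] y:[113/3,125/3] z:[26,57] -> hit [113/3,125/3], descend [2, 25]
    N2 x:[109/3,137/3] y:[113/3,125/3] z:[26,40] -> hit [113/3,40], descend [1, 10]
      N1 x:[109/3,121/3] y:[113/3,124/3] z:[33,40] -> hit [113/3,40], descend [11, 24]
        N11 x:[115/3,121/3] y:[113/3,119/3] z:[38,40] -> hit [115/3,119/3] leaf, test {P1@t=115/3}
        N24 x:[109/3,115/3] y:[122/3,124/3] z:[33,35] -> miss, prune
      N10 x:[40,137/3] y:[40,125/3] z:[26,34] -> miss, prune
    N25 x:[121/3,131/3] y:[38,121/3] z:[45,57] -> miss, prune
  N17 x:[109/3,48] y:[128/3,152/3] z:[33,61] -> hit [128/3,48], descend [22, 26]
    N22 x:[45,48] y:[131/3,151/3] z:[35,61] -> hit [45,48], descend [16, 23]
      N16 x:[47,142/3] y:[131/3,133/3] z:[57,61] -> miss, prune
      N23 x:[45,48] y:[143/3,151/3] z:[35,58] -> hit [143/3,48], descend [13, 20]
        N13 x:[140/3,48] y:[143/3,48] z:[35,40] -> miss, prune
        N20 x:[45,136/3] y:[146/3,151/3] z:[53,58] -> miss, prune
    N26 x:[109/3,125/3] y:[128/3,152/3] z:[33,61] -> miss, prune

Summary -> nodes [0, 15, 2, 1, 11, 24, 10, 25, 17, 22, 16, 23, 13, 20, 26]; box-tests=15; leaf-entries=1; first=P1

== RESULT ==
1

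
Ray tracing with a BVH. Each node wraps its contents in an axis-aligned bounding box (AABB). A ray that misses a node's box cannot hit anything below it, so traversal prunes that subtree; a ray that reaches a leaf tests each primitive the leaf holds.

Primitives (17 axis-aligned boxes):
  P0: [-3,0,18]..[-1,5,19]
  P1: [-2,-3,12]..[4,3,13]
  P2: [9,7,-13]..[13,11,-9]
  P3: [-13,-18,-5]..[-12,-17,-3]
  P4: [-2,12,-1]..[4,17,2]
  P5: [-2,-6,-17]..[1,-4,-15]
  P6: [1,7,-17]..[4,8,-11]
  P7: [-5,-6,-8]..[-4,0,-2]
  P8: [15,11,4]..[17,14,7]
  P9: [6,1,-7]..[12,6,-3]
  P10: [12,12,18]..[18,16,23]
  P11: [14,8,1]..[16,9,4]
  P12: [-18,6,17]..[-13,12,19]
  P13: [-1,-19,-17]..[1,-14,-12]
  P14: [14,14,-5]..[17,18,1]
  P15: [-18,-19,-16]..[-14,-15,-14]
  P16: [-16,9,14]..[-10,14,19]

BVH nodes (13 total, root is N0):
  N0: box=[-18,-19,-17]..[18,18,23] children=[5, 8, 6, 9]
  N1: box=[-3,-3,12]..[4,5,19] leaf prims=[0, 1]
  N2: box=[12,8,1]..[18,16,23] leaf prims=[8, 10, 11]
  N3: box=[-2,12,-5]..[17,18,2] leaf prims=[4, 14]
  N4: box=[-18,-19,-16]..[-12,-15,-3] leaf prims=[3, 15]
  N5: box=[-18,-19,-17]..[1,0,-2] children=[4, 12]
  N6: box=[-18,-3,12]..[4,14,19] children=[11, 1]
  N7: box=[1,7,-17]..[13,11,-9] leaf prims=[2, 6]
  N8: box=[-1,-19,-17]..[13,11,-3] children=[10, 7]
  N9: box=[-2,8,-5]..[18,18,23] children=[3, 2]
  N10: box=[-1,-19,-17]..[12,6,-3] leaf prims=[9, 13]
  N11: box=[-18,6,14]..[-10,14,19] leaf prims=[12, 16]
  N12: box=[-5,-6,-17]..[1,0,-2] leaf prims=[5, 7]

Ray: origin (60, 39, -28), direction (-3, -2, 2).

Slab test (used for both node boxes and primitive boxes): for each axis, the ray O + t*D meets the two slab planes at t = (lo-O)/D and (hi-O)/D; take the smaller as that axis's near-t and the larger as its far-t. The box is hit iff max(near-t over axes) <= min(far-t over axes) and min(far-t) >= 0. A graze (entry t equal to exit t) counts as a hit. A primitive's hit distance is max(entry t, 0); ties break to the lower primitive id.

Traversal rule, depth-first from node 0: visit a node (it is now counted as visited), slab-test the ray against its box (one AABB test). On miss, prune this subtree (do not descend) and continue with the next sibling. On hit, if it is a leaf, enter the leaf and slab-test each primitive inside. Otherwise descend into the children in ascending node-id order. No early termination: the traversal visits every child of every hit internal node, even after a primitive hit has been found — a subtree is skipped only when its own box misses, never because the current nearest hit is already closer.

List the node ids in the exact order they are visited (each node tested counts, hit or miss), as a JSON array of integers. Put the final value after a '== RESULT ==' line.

Trace the traversal:
N0 x:[14,26] y:[21/2,29] z:[11/2,51/2] -> hit [14,51/2], descend [5, 6, 8, 9]
  N5 x:[59/3,26] y:[39/2,29] z:[11/2,13] -> miss, prune
  N6 x:[56/3,26] y:[25/2,21] z:[20,47/2] -> hit [20,21], descend [1, 11]
    N1 x:[56/3,21] y:[17,21] z:[20,47/2] -> hit [20,21] leaf, test {P0(miss), P1@t=20}
    N11 x:[70/3,26] y:[25/2,33/2] z:[21,47/2] -> miss, prune
  N8 x:[47/3,61/3] y:[14,29] z:[11/2,25/2] -> miss, prune
  N9 x:[14,62/3] y:[21/2,31/2] z:[23/2,51/2] -> hit [14,31/2], descend [2, 3]
    N2 x:[14,16] y:[23/2,31/2] z:[29/2,51/2] -> hit [29/2,31/2] leaf, test {P8(miss), P10(miss), P11@t=15}
    N3 x:[43/3,62/3] y:[21/2,27/2] z:[23/2,15] -> miss, prune

9 AABB tests over nodes [0, 5, 6, 1, 11, 8, 9, 2, 3]; 2 leaves entered; closest P11.

== RESULT ==
[0, 5, 6, 1, 11, 8, 9, 2, 3]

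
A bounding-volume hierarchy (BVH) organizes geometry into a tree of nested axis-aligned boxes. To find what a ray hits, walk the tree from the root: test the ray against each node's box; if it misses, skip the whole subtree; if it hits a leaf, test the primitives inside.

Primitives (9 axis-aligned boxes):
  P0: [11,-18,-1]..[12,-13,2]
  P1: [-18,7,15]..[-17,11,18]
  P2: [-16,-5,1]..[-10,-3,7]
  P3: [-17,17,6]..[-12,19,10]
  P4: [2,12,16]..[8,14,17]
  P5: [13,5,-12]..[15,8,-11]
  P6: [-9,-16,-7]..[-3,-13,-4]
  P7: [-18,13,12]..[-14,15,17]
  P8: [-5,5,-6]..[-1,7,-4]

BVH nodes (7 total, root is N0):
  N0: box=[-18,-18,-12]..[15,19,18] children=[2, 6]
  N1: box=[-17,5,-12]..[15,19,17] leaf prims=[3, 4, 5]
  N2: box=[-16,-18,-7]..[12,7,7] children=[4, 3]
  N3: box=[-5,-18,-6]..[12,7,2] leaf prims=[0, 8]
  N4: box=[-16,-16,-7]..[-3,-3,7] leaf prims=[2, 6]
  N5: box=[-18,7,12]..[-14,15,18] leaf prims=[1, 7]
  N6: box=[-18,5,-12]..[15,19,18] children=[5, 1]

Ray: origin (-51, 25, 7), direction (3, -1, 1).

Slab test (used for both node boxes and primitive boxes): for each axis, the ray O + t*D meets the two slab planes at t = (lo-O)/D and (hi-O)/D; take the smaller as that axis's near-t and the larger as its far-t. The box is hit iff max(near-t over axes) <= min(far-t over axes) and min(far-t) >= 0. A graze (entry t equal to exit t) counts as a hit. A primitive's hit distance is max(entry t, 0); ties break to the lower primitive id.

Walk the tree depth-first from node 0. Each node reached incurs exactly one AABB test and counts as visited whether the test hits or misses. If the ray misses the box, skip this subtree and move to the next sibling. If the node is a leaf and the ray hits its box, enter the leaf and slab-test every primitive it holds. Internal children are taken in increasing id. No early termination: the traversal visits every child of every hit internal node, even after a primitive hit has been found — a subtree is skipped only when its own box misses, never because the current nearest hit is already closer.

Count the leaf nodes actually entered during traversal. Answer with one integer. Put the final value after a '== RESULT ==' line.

Traverse from the root:
N0 x:[11,22] y:[6,43] z:[-19,11] -> hit [11,11], descend [2, 6]
  N2 x:[35/3,21] y:[18,43] z:[-14,0] -> miss, prune
  N6 x:[11,22] y:[6,20] z:[-19,11] -> hit [11,11], descend [1, 5]
    N1 x:[34/3,22] y:[6,20] z:[-19,10] -> miss, prune
    N5 x:[11,37/3] y:[10,18] z:[5,11] -> hit [11,11] leaf, test {P1(miss), P7(miss)}

5 AABB tests over nodes [0, 2, 6, 1, 5]; 1 leaf entered; closest miss.

== RESULT ==
1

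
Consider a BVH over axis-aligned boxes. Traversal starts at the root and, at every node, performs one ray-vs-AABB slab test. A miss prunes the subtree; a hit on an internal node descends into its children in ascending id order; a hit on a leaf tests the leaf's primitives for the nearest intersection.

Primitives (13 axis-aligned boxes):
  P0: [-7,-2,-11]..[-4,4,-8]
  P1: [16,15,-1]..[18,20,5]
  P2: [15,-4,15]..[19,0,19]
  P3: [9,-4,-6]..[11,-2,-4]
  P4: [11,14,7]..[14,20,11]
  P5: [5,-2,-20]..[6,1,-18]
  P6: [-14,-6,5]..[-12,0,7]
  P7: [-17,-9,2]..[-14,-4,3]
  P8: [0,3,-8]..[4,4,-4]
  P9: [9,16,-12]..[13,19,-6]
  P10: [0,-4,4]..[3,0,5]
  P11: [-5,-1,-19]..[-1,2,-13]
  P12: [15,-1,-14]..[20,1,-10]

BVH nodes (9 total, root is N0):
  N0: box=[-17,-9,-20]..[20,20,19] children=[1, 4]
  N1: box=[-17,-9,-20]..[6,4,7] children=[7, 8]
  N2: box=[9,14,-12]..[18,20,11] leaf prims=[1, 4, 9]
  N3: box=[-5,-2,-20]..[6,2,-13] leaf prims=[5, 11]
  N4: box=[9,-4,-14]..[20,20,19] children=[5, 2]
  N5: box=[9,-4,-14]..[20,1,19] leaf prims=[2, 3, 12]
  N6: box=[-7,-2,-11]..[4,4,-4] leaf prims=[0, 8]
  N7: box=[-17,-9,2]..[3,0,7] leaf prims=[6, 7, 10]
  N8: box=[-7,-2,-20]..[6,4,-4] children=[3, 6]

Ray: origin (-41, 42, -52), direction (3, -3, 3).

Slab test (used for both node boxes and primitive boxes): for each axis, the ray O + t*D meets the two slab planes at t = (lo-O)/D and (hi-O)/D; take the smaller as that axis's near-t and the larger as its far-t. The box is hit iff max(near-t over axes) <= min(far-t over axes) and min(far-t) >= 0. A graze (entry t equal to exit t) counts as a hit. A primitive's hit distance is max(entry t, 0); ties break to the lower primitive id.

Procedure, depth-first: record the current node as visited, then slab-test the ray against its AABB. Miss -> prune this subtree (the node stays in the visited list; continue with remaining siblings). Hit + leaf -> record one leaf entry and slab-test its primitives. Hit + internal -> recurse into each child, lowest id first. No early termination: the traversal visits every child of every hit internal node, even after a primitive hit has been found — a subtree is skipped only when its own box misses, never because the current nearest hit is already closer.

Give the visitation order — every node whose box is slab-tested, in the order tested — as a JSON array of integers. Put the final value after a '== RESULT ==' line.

Traverse from the root:
N0 x:[8,61/3] y:[22/3,17] z:[32/3,71/3] -> hit [32/3,17], descend [1, 4]
  N1 x:[8,47/3] y:[38/3,17] z:[32/3,59/3] -> hit [38/3,47/3], descend [7, 8]
    N7 x:[8,44/3] y:[14,17] z:[18,59/3] -> miss, prune
    N8 x:[34/3,47/3] y:[38/3,44/3] z:[32/3,16] -> hit [38/3,44/3], descend [3, 6]
      N3 x:[12,47/3] y:[40/3,44/3] z:[32/3,13] -> miss, prune
      N6 x:[34/3,15] y:[38/3,44/3] z:[41/3,16] -> hit [41/3,44/3] leaf, test {P0(miss), P8(miss)}
  N4 x:[50/3,61/3] y:[22/3,46/3] z:[38/3,71/3] -> miss, prune

Summary -> nodes [0, 1, 7, 8, 3, 6, 4]; box-tests=7; leaf-entries=1; first=miss

== RESULT ==
[0, 1, 7, 8, 3, 6, 4]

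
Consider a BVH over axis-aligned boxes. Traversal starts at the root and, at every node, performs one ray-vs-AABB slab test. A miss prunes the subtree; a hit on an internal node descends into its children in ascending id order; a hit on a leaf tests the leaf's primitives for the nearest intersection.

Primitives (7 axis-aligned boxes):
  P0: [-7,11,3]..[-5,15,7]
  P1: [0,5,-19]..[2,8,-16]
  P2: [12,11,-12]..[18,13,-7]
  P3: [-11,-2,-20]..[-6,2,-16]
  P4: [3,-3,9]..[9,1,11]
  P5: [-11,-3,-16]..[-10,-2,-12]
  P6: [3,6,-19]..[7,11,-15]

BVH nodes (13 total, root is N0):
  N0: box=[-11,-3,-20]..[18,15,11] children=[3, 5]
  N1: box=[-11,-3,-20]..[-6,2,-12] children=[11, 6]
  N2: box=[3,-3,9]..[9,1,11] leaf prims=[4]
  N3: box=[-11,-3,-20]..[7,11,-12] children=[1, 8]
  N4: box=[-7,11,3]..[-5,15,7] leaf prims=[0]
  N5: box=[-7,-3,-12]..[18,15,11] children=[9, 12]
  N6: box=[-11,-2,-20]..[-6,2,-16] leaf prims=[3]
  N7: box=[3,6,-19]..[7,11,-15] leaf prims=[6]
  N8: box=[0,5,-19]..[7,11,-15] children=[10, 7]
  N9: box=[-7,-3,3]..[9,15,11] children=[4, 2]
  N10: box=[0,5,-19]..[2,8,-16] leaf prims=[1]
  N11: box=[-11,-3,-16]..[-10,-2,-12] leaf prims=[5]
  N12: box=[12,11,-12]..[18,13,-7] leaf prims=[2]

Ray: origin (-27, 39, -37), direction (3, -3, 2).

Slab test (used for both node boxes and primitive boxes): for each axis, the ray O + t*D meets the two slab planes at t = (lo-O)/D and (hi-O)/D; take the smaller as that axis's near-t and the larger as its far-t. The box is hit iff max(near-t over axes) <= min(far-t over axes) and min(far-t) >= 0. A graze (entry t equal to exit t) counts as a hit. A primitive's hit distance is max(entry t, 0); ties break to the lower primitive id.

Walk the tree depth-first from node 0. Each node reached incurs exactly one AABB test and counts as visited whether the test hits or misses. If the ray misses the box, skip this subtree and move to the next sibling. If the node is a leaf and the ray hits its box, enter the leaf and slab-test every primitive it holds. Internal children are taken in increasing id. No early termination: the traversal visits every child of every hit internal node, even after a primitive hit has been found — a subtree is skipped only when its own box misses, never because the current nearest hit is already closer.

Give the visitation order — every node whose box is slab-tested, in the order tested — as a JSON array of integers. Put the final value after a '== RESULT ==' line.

Walk:
N0 x:[16/3,15] y:[8,14] z:[17/2,24] -> hit [17/2,14], descend [3, 5]
  N3 x:[16/3,34/3] y:[28/3,14] z:[17/2,25/2] -> hit [28/3,34/3], descend [1, 8]
    N1 x:[16/3,7] y:[37/3,14] z:[17/2,25/2] -> miss, prune
    N8 x:[9,34/3] y:[28/3,34/3] z:[9,11] -> hit [28/3,11], descend [7, 10]
      N7 x:[10,34/3] y:[28/3,11] z:[9,11] -> hit [10,11] leaf, test {P6@t=10}
      N10 x:[9,29/3] y:[31/3,34/3] z:[9,21/2] -> miss, prune
  N5 x:[20/3,15] y:[8,14] z:[25/2,24] -> hit [25/2,14], descend [9, 12]
    N9 x:[20/3,12] y:[8,14] z:[20,24] -> miss, prune
    N12 x:[13,15] y:[26/3,28/3] z:[25/2,15] -> miss, prune

Visited [0, 3, 1, 8, 7, 10, 5, 9, 12]. Tests: 9 box, 1 leaf. Nearest: P6.

== RESULT ==
[0, 3, 1, 8, 7, 10, 5, 9, 12]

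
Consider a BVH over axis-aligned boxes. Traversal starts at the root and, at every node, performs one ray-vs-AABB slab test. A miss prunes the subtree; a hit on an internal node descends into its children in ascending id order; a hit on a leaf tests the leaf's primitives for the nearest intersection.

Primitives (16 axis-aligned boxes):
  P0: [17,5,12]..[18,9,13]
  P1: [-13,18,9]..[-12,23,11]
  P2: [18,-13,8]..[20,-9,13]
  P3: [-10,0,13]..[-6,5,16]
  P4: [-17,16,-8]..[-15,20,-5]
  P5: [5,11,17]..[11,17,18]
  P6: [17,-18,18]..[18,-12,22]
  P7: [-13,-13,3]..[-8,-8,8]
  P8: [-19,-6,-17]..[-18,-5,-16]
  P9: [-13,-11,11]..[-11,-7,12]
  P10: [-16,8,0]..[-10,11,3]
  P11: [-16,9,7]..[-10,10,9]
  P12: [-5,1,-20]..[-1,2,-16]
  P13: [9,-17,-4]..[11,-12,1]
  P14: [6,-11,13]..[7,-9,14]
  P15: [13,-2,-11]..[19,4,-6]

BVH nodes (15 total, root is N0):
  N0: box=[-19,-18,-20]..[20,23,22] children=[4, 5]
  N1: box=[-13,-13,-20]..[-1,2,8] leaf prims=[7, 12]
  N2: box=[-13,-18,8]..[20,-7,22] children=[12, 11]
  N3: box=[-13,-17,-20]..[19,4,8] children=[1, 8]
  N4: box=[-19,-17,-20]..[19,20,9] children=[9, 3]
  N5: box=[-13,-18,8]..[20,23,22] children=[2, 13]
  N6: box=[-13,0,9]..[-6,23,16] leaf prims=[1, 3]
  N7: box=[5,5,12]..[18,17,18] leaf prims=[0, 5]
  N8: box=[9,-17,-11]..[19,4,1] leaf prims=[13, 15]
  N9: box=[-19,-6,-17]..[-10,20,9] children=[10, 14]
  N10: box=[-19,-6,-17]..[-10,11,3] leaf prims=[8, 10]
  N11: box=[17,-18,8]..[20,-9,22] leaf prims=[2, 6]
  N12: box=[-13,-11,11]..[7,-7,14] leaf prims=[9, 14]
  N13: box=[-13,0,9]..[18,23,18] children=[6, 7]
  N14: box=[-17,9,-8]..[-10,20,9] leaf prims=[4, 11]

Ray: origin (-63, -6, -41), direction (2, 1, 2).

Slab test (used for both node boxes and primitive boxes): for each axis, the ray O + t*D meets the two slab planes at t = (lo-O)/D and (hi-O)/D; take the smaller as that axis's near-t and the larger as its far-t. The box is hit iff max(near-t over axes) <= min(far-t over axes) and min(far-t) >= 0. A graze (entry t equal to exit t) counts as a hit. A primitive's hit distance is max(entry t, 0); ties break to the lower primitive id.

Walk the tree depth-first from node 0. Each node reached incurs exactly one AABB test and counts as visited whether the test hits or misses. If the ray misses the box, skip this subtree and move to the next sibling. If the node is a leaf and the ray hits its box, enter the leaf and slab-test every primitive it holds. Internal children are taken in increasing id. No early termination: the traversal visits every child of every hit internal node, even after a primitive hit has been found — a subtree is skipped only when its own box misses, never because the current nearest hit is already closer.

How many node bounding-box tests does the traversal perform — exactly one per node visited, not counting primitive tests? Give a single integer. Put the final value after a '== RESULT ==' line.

Trace the traversal:
N0 x:[22,83/2] y:[-12,29] z:[21/2,63/2] -> hit [22,29], descend [4, 5]
  N4 x:[22,41] y:[-11,26] z:[21/2,25] -> hit [22,25], descend [3, 9]
    N3 x:[25,41] y:[-11,10] z:[21/2,49/2] -> miss, prune
    N9 x:[22,53/2] y:[0,26] z:[12,25] -> hit [22,25], descend [10, 14]
      N10 x:[22,53/2] y:[0,17] z:[12,22] -> miss, prune
      N14 x:[23,53/2] y:[15,26] z:[33/2,25] -> hit [23,25] leaf, test {P4(miss), P11(miss)}
  N5 x:[25,83/2] y:[-12,29] z:[49/2,63/2] -> hit [25,29], descend [2, 13]
    N2 x:[25,83/2] y:[-12,-1] z:[49/2,63/2] -> miss, prune
    N13 x:[25,81/2] y:[6,29] z:[25,59/2] -> hit [25,29], descend [6, 7]
      N6 x:[25,57/2] y:[6,29] z:[25,57/2] -> hit [25,57/2] leaf, test {P1@t=25, P3(miss)}
      N7 x:[34,81/2] y:[11,23] z:[53/2,59/2] -> miss, prune

Summary -> nodes [0, 4, 3, 9, 10, 14, 5, 2, 13, 6, 7]; box-tests=11; leaf-entries=2; first=P1

== RESULT ==
11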